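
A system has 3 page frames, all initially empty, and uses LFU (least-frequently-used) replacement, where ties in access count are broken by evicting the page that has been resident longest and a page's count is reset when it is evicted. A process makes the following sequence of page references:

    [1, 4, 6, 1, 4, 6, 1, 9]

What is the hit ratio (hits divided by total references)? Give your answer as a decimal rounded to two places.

0.50

1 -> miss, frames {1}
4 -> miss, frames {1,4}
6 -> miss, frames {1,4,6}
1 -> hit
4 -> hit
6 -> hit
1 -> hit
9 -> miss, evict 4, frames {1,6,9}
Hits: 4 of 8 references → 4/8 = 0.5000.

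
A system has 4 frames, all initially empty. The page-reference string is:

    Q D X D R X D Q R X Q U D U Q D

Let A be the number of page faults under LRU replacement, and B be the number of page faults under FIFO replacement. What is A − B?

Under LRU: F F F . F . . . . . . F F . . . → 6 faults.
Under FIFO: F F F . F . . . . . . F . . F F → 7 faults.
A − B = 6 − 7 = -1.

-1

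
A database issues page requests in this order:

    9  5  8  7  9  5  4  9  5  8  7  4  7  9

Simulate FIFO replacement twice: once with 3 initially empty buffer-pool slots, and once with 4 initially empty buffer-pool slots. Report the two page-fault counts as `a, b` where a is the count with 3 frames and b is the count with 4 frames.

3 frames: F F F F F F F . . F F . . F → 10 faults.
4 frames: F F F F . . F F F F F F . F → 11 faults.
11 > 10: adding a frame increased faults — Belady's anomaly.

10, 11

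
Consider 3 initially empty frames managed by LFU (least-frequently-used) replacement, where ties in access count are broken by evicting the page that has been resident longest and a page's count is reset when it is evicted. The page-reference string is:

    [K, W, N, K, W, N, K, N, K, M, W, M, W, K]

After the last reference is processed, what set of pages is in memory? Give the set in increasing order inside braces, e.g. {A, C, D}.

{K, N, W}

K: fault, frames (K)
W: fault, frames (K W)
N: fault, frames (K W N)
K: hit
W: hit
N: hit
K: hit
N: hit
K: hit
M: fault, evict W, frames (K N M)
W: fault, evict M, frames (K N W)
M: fault, evict W, frames (K N M)
W: fault, evict M, frames (K N W)
K: hit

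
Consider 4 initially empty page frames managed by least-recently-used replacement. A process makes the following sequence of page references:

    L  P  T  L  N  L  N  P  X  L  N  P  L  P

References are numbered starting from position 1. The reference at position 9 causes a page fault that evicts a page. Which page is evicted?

pos 1: L -> fault, frames {L}
pos 2: P -> fault, frames {L,P}
pos 3: T -> fault, frames {L,P,T}
pos 4: L -> hit
pos 5: N -> fault, frames {P,T,L,N}
pos 6: L -> hit
pos 7: N -> hit
pos 8: P -> hit
pos 9: X -> fault, evict T, frames {L,N,P,X}
At position 9, page T is evicted.

T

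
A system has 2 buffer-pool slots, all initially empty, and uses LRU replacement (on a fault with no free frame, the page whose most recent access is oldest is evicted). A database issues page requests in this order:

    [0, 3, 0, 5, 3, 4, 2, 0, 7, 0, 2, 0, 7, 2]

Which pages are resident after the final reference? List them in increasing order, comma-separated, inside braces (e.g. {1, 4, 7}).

0 -> fault, frames (0)
3 -> fault, frames (0 3)
0 -> hit
5 -> fault, evict 3, frames (0 5)
3 -> fault, evict 0, frames (5 3)
4 -> fault, evict 5, frames (3 4)
2 -> fault, evict 3, frames (4 2)
0 -> fault, evict 4, frames (2 0)
7 -> fault, evict 2, frames (0 7)
0 -> hit
2 -> fault, evict 7, frames (0 2)
0 -> hit
7 -> fault, evict 2, frames (0 7)
2 -> fault, evict 0, frames (7 2)

{2, 7}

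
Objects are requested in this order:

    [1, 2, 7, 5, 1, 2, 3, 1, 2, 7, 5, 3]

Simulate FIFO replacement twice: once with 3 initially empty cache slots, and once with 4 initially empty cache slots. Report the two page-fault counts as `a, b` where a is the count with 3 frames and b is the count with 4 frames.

3 frames: F F F F F F F . . F F . → 9 faults.
4 frames: F F F F . . F F F F F F → 10 faults.
10 > 9: adding a frame increased faults — Belady's anomaly.

9, 10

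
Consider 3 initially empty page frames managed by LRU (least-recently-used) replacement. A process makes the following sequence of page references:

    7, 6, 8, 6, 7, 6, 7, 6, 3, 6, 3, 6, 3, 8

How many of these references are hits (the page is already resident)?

9

7 → miss, frames (7)
6 → miss, frames (7 6)
8 → miss, frames (7 6 8)
6 → hit
7 → hit
6 → hit
7 → hit
6 → hit
3 → miss, evict 8, frames (7 6 3)
6 → hit
3 → hit
6 → hit
3 → hit
8 → miss, evict 7, frames (6 3 8)
Hits: 9.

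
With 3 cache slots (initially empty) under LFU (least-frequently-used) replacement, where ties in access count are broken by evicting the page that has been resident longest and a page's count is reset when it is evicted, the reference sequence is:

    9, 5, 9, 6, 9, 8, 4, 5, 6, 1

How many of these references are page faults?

9 → miss, frames [9]
5 → miss, frames [9, 5]
9 → hit
6 → miss, frames [9, 5, 6]
9 → hit
8 → miss, evict 5, frames [9, 6, 8]
4 → miss, evict 6, frames [9, 8, 4]
5 → miss, evict 8, frames [9, 4, 5]
6 → miss, evict 4, frames [9, 5, 6]
1 → miss, evict 5, frames [9, 6, 1]
Page faults: 8.

8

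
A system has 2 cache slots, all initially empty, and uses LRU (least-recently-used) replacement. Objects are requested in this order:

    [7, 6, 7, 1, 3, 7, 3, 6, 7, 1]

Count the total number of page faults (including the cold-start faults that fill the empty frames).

8

7 -> miss, frames (7)
6 -> miss, frames (7 6)
7 -> hit
1 -> miss, evict 6, frames (7 1)
3 -> miss, evict 7, frames (1 3)
7 -> miss, evict 1, frames (3 7)
3 -> hit
6 -> miss, evict 7, frames (3 6)
7 -> miss, evict 3, frames (6 7)
1 -> miss, evict 6, frames (7 1)
Page faults: 8.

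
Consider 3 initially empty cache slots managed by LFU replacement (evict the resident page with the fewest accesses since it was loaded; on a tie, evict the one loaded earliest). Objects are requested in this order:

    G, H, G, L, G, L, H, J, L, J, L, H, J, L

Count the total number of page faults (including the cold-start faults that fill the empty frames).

G → fault, frames [G]
H → fault, frames [G, H]
G → hit
L → fault, frames [G, H, L]
G → hit
L → hit
H → hit
J → fault, evict H, frames [G, L, J]
L → hit
J → hit
L → hit
H → fault, evict J, frames [G, L, H]
J → fault, evict H, frames [G, L, J]
L → hit
Page faults: 6.

6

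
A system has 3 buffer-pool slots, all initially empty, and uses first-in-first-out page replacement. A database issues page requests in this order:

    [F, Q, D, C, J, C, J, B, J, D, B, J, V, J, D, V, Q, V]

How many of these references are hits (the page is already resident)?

F -> miss, frames {F}
Q -> miss, frames {F,Q}
D -> miss, frames {F,Q,D}
C -> miss, evict F, frames {Q,D,C}
J -> miss, evict Q, frames {D,C,J}
C -> hit
J -> hit
B -> miss, evict D, frames {C,J,B}
J -> hit
D -> miss, evict C, frames {J,B,D}
B -> hit
J -> hit
V -> miss, evict J, frames {B,D,V}
J -> miss, evict B, frames {D,V,J}
D -> hit
V -> hit
Q -> miss, evict D, frames {V,J,Q}
V -> hit
Hits: 8.

8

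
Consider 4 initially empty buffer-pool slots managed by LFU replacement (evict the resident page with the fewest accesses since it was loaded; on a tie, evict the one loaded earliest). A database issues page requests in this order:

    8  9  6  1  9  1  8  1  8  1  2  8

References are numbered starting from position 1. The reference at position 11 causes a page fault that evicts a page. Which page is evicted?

pos 1: 8 → miss, frames [8]
pos 2: 9 → miss, frames [8, 9]
pos 3: 6 → miss, frames [8, 9, 6]
pos 4: 1 → miss, frames [8, 9, 6, 1]
pos 5: 9 → hit
pos 6: 1 → hit
pos 7: 8 → hit
pos 8: 1 → hit
pos 9: 8 → hit
pos 10: 1 → hit
pos 11: 2 → miss, evict 6, frames [8, 9, 1, 2]
At position 11, page 6 is evicted.

6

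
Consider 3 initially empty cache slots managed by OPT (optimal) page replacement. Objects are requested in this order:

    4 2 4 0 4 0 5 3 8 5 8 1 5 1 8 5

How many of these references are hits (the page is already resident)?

4 → miss, frames {4}
2 → miss, frames {4,2}
4 → hit
0 → miss, frames {4,2,0}
4 → hit
0 → hit
5 → miss, evict 0, frames {4,2,5}
3 → miss, evict 2, frames {4,5,3}
8 → miss, evict 3, frames {4,5,8}
5 → hit
8 → hit
1 → miss, evict 4, frames {5,8,1}
5 → hit
1 → hit
8 → hit
5 → hit
Hits: 9.

9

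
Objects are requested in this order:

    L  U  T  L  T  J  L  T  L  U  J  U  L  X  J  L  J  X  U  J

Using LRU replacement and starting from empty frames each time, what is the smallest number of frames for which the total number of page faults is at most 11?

f=1: 20 faults
f=2: 16 faults
f=3: 9 faults
f=4: 5 faults
f=5: 5 faults
Smallest f with faults ≤ 11 is 3.

3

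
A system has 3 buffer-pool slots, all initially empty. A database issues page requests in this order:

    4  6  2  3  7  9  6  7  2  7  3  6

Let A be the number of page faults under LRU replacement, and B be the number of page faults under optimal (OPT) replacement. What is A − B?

2

Under LRU: F F F F F F F . F . F F → 10 faults.
Under OPT: F F F F F F . . F . F . → 8 faults.
A − B = 10 − 8 = 2.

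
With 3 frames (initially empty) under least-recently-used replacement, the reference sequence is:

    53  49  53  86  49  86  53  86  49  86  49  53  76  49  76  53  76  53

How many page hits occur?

14

53 → miss, frames [53]
49 → miss, frames [53, 49]
53 → hit
86 → miss, frames [49, 53, 86]
49 → hit
86 → hit
53 → hit
86 → hit
49 → hit
86 → hit
49 → hit
53 → hit
76 → miss, evict 86, frames [49, 53, 76]
49 → hit
76 → hit
53 → hit
76 → hit
53 → hit
Hits: 14.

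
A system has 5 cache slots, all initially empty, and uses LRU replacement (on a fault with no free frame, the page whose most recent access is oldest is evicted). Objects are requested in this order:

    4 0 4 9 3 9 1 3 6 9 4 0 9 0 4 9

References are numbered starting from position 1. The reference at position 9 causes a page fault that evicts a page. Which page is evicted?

0

pos 1: 4 -> fault, frames {4}
pos 2: 0 -> fault, frames {4,0}
pos 3: 4 -> hit
pos 4: 9 -> fault, frames {0,4,9}
pos 5: 3 -> fault, frames {0,4,9,3}
pos 6: 9 -> hit
pos 7: 1 -> fault, frames {0,4,3,9,1}
pos 8: 3 -> hit
pos 9: 6 -> fault, evict 0, frames {4,9,1,3,6}
At position 9, page 0 is evicted.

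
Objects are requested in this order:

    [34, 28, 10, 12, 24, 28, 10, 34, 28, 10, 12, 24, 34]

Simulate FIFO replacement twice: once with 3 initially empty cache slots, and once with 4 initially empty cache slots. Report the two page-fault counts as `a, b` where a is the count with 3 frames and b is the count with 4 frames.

3 frames: F F F F F F F F . . F F . → 10 faults.
4 frames: F F F F F . . F F F F F F → 11 faults.
11 > 10: adding a frame increased faults — Belady's anomaly.

10, 11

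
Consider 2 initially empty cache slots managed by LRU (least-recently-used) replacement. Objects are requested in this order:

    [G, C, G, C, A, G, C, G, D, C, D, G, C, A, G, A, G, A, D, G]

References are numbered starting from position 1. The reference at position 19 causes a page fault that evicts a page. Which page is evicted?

pos 1: G → fault, frames [G]
pos 2: C → fault, frames [G, C]
pos 3: G → hit
pos 4: C → hit
pos 5: A → fault, evict G, frames [C, A]
pos 6: G → fault, evict C, frames [A, G]
pos 7: C → fault, evict A, frames [G, C]
pos 8: G → hit
pos 9: D → fault, evict C, frames [G, D]
pos 10: C → fault, evict G, frames [D, C]
pos 11: D → hit
pos 12: G → fault, evict C, frames [D, G]
pos 13: C → fault, evict D, frames [G, C]
pos 14: A → fault, evict G, frames [C, A]
pos 15: G → fault, evict C, frames [A, G]
pos 16: A → hit
pos 17: G → hit
pos 18: A → hit
pos 19: D → fault, evict G, frames [A, D]
At position 19, page G is evicted.

G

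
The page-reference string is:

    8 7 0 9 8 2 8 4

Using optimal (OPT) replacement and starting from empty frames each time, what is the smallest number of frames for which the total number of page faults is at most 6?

f=1: 8 faults
f=2: 6 faults
f=3: 6 faults
f=4: 6 faults
f=5: 6 faults
f=6: 6 faults
Smallest f with faults ≤ 6 is 2.

2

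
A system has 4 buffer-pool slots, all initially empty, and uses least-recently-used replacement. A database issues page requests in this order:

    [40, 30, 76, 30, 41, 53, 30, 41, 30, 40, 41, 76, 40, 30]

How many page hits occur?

40 → miss, frames (40)
30 → miss, frames (40 30)
76 → miss, frames (40 30 76)
30 → hit
41 → miss, frames (40 76 30 41)
53 → miss, evict 40, frames (76 30 41 53)
30 → hit
41 → hit
30 → hit
40 → miss, evict 76, frames (53 41 30 40)
41 → hit
76 → miss, evict 53, frames (30 40 41 76)
40 → hit
30 → hit
Hits: 7.

7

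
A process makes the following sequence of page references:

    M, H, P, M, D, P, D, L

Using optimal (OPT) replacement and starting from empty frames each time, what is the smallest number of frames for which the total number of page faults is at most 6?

f=1: 8 faults
f=2: 5 faults
f=3: 5 faults
f=4: 5 faults
f=5: 5 faults
Smallest f with faults ≤ 6 is 2.

2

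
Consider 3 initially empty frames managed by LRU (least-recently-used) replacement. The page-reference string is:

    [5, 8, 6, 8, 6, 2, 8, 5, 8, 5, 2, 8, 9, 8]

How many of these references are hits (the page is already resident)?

8

5: miss, frames {5}
8: miss, frames {5,8}
6: miss, frames {5,8,6}
8: hit
6: hit
2: miss, evict 5, frames {8,6,2}
8: hit
5: miss, evict 6, frames {2,8,5}
8: hit
5: hit
2: hit
8: hit
9: miss, evict 5, frames {2,8,9}
8: hit
Hits: 8.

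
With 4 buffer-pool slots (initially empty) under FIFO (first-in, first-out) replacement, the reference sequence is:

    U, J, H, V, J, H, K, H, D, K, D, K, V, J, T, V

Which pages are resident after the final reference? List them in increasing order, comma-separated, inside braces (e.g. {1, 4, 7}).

{D, J, T, V}

U -> fault, frames [U]
J -> fault, frames [U, J]
H -> fault, frames [U, J, H]
V -> fault, frames [U, J, H, V]
J -> hit
H -> hit
K -> fault, evict U, frames [J, H, V, K]
H -> hit
D -> fault, evict J, frames [H, V, K, D]
K -> hit
D -> hit
K -> hit
V -> hit
J -> fault, evict H, frames [V, K, D, J]
T -> fault, evict V, frames [K, D, J, T]
V -> fault, evict K, frames [D, J, T, V]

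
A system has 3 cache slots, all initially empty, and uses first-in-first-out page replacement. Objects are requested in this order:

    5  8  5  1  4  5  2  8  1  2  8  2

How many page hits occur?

4

5: miss, frames [5]
8: miss, frames [5, 8]
5: hit
1: miss, frames [5, 8, 1]
4: miss, evict 5, frames [8, 1, 4]
5: miss, evict 8, frames [1, 4, 5]
2: miss, evict 1, frames [4, 5, 2]
8: miss, evict 4, frames [5, 2, 8]
1: miss, evict 5, frames [2, 8, 1]
2: hit
8: hit
2: hit
Hits: 4.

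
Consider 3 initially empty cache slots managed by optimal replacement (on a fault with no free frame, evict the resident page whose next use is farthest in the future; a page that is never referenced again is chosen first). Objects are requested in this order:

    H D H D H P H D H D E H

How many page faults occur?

H: fault, frames {H}
D: fault, frames {H,D}
H: hit
D: hit
H: hit
P: fault, frames {H,D,P}
H: hit
D: hit
H: hit
D: hit
E: fault, evict P, frames {H,D,E}
H: hit
Page faults: 4.

4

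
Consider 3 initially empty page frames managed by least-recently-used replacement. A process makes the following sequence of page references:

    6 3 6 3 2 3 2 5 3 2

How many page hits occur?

6 -> miss, frames {6}
3 -> miss, frames {6,3}
6 -> hit
3 -> hit
2 -> miss, frames {6,3,2}
3 -> hit
2 -> hit
5 -> miss, evict 6, frames {3,2,5}
3 -> hit
2 -> hit
Hits: 6.

6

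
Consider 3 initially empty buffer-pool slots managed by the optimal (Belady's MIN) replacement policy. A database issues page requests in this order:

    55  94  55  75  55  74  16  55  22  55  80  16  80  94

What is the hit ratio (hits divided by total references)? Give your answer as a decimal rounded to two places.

0.43

55 → fault, frames [55]
94 → fault, frames [55, 94]
55 → hit
75 → fault, frames [55, 94, 75]
55 → hit
74 → fault, evict 75, frames [55, 94, 74]
16 → fault, evict 74, frames [55, 94, 16]
55 → hit
22 → fault, evict 94, frames [55, 16, 22]
55 → hit
80 → fault, evict 22, frames [55, 16, 80]
16 → hit
80 → hit
94 → fault, evict 80, frames [55, 16, 94]
Hits: 6 of 14 references → 6/14 = 0.4286.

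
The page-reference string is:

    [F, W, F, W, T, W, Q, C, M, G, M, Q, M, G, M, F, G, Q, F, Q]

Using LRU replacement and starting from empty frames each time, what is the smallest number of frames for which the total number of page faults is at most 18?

f=1: 20 faults
f=2: 13 faults
f=3: 10 faults
f=4: 8 faults
f=5: 8 faults
f=6: 8 faults
f=7: 7 faults
Smallest f with faults ≤ 18 is 2.

2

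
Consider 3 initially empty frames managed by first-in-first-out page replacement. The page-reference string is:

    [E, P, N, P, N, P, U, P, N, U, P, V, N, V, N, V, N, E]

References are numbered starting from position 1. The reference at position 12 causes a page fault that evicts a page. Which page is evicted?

pos 1: E → fault, frames (E)
pos 2: P → fault, frames (E P)
pos 3: N → fault, frames (E P N)
pos 4: P → hit
pos 5: N → hit
pos 6: P → hit
pos 7: U → fault, evict E, frames (P N U)
pos 8: P → hit
pos 9: N → hit
pos 10: U → hit
pos 11: P → hit
pos 12: V → fault, evict P, frames (N U V)
At position 12, page P is evicted.

P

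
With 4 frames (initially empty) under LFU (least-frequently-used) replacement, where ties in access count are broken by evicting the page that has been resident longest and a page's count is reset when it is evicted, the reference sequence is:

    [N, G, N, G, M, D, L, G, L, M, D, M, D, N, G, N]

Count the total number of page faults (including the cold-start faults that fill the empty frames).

9

N -> fault, frames (N)
G -> fault, frames (N G)
N -> hit
G -> hit
M -> fault, frames (N G M)
D -> fault, frames (N G M D)
L -> fault, evict M, frames (N G D L)
G -> hit
L -> hit
M -> fault, evict D, frames (N G L M)
D -> fault, evict M, frames (N G L D)
M -> fault, evict D, frames (N G L M)
D -> fault, evict M, frames (N G L D)
N -> hit
G -> hit
N -> hit
Page faults: 9.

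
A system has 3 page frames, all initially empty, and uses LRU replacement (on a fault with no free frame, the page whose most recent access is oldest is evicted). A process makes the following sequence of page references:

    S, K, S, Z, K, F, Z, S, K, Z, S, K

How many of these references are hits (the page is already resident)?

S: miss, frames (S)
K: miss, frames (S K)
S: hit
Z: miss, frames (K S Z)
K: hit
F: miss, evict S, frames (Z K F)
Z: hit
S: miss, evict K, frames (F Z S)
K: miss, evict F, frames (Z S K)
Z: hit
S: hit
K: hit
Hits: 6.

6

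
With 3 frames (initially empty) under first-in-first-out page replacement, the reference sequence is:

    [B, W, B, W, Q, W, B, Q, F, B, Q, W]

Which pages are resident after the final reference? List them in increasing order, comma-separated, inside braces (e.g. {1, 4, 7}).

B: fault, frames {B}
W: fault, frames {B,W}
B: hit
W: hit
Q: fault, frames {B,W,Q}
W: hit
B: hit
Q: hit
F: fault, evict B, frames {W,Q,F}
B: fault, evict W, frames {Q,F,B}
Q: hit
W: fault, evict Q, frames {F,B,W}

{B, F, W}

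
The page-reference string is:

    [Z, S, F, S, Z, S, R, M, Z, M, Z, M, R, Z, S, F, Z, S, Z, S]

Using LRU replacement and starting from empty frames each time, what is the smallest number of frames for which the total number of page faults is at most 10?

f=1: 20 faults
f=2: 13 faults
f=3: 8 faults
f=4: 6 faults
f=5: 5 faults
Smallest f with faults ≤ 10 is 3.

3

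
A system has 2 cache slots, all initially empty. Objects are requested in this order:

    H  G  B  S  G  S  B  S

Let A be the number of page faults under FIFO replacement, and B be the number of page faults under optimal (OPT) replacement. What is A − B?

Under FIFO: F F F F F . F F → 7 faults.
Under OPT: F F F F . . F . → 5 faults.
A − B = 7 − 5 = 2.

2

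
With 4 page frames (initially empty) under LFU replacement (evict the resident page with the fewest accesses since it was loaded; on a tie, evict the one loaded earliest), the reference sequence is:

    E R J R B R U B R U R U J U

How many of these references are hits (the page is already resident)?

9

E: fault, frames {E}
R: fault, frames {E,R}
J: fault, frames {E,R,J}
R: hit
B: fault, frames {E,R,J,B}
R: hit
U: fault, evict E, frames {R,J,B,U}
B: hit
R: hit
U: hit
R: hit
U: hit
J: hit
U: hit
Hits: 9.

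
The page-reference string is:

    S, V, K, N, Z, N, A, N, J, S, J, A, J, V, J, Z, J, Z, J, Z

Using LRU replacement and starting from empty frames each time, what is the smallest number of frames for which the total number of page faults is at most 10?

4

f=1: 20 faults
f=2: 11 faults
f=3: 11 faults
f=4: 10 faults
f=5: 10 faults
f=6: 9 faults
f=7: 7 faults
Smallest f with faults ≤ 10 is 4.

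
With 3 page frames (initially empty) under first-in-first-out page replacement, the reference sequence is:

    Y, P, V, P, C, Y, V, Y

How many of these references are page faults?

Y → fault, frames {Y}
P → fault, frames {Y,P}
V → fault, frames {Y,P,V}
P → hit
C → fault, evict Y, frames {P,V,C}
Y → fault, evict P, frames {V,C,Y}
V → hit
Y → hit
Page faults: 5.

5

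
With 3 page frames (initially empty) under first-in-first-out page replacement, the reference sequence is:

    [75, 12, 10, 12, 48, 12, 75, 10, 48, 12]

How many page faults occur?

6

75: miss, frames {75}
12: miss, frames {75,12}
10: miss, frames {75,12,10}
12: hit
48: miss, evict 75, frames {12,10,48}
12: hit
75: miss, evict 12, frames {10,48,75}
10: hit
48: hit
12: miss, evict 10, frames {48,75,12}
Page faults: 6.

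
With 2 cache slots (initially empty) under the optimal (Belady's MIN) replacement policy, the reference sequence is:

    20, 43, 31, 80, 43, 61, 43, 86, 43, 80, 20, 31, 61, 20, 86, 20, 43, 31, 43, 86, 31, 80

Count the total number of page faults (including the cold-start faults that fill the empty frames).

20 -> miss, frames (20)
43 -> miss, frames (20 43)
31 -> miss, evict 20, frames (43 31)
80 -> miss, evict 31, frames (43 80)
43 -> hit
61 -> miss, evict 80, frames (43 61)
43 -> hit
86 -> miss, evict 61, frames (43 86)
43 -> hit
80 -> miss, evict 43, frames (86 80)
20 -> miss, evict 80, frames (86 20)
31 -> miss, evict 86, frames (20 31)
61 -> miss, evict 31, frames (20 61)
20 -> hit
86 -> miss, evict 61, frames (20 86)
20 -> hit
43 -> miss, evict 20, frames (86 43)
31 -> miss, evict 86, frames (43 31)
43 -> hit
86 -> miss, evict 43, frames (31 86)
31 -> hit
80 -> miss, evict 86, frames (31 80)
Page faults: 15.

15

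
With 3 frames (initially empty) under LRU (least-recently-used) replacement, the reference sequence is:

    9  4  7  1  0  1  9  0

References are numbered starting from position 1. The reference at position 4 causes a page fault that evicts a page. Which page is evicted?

9

pos 1: 9: miss, frames (9)
pos 2: 4: miss, frames (9 4)
pos 3: 7: miss, frames (9 4 7)
pos 4: 1: miss, evict 9, frames (4 7 1)
At position 4, page 9 is evicted.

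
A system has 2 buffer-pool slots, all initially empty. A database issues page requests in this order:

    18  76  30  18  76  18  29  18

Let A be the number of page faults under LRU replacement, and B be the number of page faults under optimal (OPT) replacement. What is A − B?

Under LRU: F F F F F . F . → 6 faults.
Under OPT: F F F . F . F . → 5 faults.
A − B = 6 − 5 = 1.

1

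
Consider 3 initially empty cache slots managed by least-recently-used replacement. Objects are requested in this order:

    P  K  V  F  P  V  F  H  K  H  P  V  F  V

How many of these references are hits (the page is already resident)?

P -> fault, frames (P)
K -> fault, frames (P K)
V -> fault, frames (P K V)
F -> fault, evict P, frames (K V F)
P -> fault, evict K, frames (V F P)
V -> hit
F -> hit
H -> fault, evict P, frames (V F H)
K -> fault, evict V, frames (F H K)
H -> hit
P -> fault, evict F, frames (K H P)
V -> fault, evict K, frames (H P V)
F -> fault, evict H, frames (P V F)
V -> hit
Hits: 4.

4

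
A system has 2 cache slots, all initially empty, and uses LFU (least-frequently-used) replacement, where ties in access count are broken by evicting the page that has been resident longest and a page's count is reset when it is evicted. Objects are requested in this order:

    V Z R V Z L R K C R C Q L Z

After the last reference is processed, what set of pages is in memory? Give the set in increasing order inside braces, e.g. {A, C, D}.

{C, Z}

V → fault, frames [V]
Z → fault, frames [V, Z]
R → fault, evict V, frames [Z, R]
V → fault, evict Z, frames [R, V]
Z → fault, evict R, frames [V, Z]
L → fault, evict V, frames [Z, L]
R → fault, evict Z, frames [L, R]
K → fault, evict L, frames [R, K]
C → fault, evict R, frames [K, C]
R → fault, evict K, frames [C, R]
C → hit
Q → fault, evict R, frames [C, Q]
L → fault, evict Q, frames [C, L]
Z → fault, evict L, frames [C, Z]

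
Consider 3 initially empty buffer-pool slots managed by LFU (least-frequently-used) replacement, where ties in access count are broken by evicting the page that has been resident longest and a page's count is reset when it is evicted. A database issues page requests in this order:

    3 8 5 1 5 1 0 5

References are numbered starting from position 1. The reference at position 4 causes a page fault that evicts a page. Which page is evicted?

pos 1: 3: miss, frames (3)
pos 2: 8: miss, frames (3 8)
pos 3: 5: miss, frames (3 8 5)
pos 4: 1: miss, evict 3, frames (8 5 1)
At position 4, page 3 is evicted.

3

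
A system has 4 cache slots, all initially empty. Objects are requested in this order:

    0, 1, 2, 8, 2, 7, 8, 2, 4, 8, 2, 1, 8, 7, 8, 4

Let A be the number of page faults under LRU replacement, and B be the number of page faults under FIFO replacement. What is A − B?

2

Under LRU: F F F F . F . . F . . F . F . F → 9 faults.
Under FIFO: F F F F . F . . F . . F . . . . → 7 faults.
A − B = 9 − 7 = 2.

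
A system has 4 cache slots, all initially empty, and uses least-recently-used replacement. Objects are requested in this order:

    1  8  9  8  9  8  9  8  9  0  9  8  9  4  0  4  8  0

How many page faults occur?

5

1: miss, frames {1}
8: miss, frames {1,8}
9: miss, frames {1,8,9}
8: hit
9: hit
8: hit
9: hit
8: hit
9: hit
0: miss, frames {1,8,9,0}
9: hit
8: hit
9: hit
4: miss, evict 1, frames {0,8,9,4}
0: hit
4: hit
8: hit
0: hit
Page faults: 5.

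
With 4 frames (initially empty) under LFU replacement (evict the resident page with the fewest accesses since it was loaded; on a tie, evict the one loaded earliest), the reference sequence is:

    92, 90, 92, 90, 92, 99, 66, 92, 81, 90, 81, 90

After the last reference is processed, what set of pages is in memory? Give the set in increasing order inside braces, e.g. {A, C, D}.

{66, 81, 90, 92}

92 -> fault, frames {92}
90 -> fault, frames {92,90}
92 -> hit
90 -> hit
92 -> hit
99 -> fault, frames {92,90,99}
66 -> fault, frames {92,90,99,66}
92 -> hit
81 -> fault, evict 99, frames {92,90,66,81}
90 -> hit
81 -> hit
90 -> hit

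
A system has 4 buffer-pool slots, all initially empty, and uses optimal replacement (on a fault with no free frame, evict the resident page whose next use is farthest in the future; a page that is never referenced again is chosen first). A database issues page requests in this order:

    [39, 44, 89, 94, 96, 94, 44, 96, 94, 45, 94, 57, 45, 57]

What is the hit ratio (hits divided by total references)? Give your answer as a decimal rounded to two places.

0.50

39 → miss, frames (39)
44 → miss, frames (39 44)
89 → miss, frames (39 44 89)
94 → miss, frames (39 44 89 94)
96 → miss, evict 89, frames (39 44 94 96)
94 → hit
44 → hit
96 → hit
94 → hit
45 → miss, evict 96, frames (39 44 94 45)
94 → hit
57 → miss, evict 94, frames (39 44 45 57)
45 → hit
57 → hit
Hits: 7 of 14 references → 7/14 = 0.5000.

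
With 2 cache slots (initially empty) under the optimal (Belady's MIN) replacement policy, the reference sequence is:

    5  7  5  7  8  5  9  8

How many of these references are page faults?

4

5 -> fault, frames {5}
7 -> fault, frames {5,7}
5 -> hit
7 -> hit
8 -> fault, evict 7, frames {5,8}
5 -> hit
9 -> fault, evict 5, frames {8,9}
8 -> hit
Page faults: 4.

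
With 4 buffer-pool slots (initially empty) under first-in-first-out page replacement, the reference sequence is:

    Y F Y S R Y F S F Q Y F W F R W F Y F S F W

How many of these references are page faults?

10

Y → fault, frames {Y}
F → fault, frames {Y,F}
Y → hit
S → fault, frames {Y,F,S}
R → fault, frames {Y,F,S,R}
Y → hit
F → hit
S → hit
F → hit
Q → fault, evict Y, frames {F,S,R,Q}
Y → fault, evict F, frames {S,R,Q,Y}
F → fault, evict S, frames {R,Q,Y,F}
W → fault, evict R, frames {Q,Y,F,W}
F → hit
R → fault, evict Q, frames {Y,F,W,R}
W → hit
F → hit
Y → hit
F → hit
S → fault, evict Y, frames {F,W,R,S}
F → hit
W → hit
Page faults: 10.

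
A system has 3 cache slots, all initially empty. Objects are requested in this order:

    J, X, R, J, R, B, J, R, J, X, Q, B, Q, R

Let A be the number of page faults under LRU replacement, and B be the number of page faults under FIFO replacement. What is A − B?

-1

Under LRU: F F F . . F . . . F F F . F → 8 faults.
Under FIFO: F F F . . F F . . F F F . F → 9 faults.
A − B = 8 − 9 = -1.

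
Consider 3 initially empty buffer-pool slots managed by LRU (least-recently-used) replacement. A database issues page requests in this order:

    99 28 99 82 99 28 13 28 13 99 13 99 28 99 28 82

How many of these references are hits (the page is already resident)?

11

99 → fault, frames (99)
28 → fault, frames (99 28)
99 → hit
82 → fault, frames (28 99 82)
99 → hit
28 → hit
13 → fault, evict 82, frames (99 28 13)
28 → hit
13 → hit
99 → hit
13 → hit
99 → hit
28 → hit
99 → hit
28 → hit
82 → fault, evict 13, frames (99 28 82)
Hits: 11.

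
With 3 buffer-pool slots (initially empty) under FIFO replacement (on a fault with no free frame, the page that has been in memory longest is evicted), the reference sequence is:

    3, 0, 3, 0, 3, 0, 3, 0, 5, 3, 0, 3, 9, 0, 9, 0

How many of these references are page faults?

4

3 -> miss, frames (3)
0 -> miss, frames (3 0)
3 -> hit
0 -> hit
3 -> hit
0 -> hit
3 -> hit
0 -> hit
5 -> miss, frames (3 0 5)
3 -> hit
0 -> hit
3 -> hit
9 -> miss, evict 3, frames (0 5 9)
0 -> hit
9 -> hit
0 -> hit
Page faults: 4.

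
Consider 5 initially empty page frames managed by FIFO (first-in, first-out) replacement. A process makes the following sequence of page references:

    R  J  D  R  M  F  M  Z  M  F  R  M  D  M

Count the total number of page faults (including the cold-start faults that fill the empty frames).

R → miss, frames (R)
J → miss, frames (R J)
D → miss, frames (R J D)
R → hit
M → miss, frames (R J D M)
F → miss, frames (R J D M F)
M → hit
Z → miss, evict R, frames (J D M F Z)
M → hit
F → hit
R → miss, evict J, frames (D M F Z R)
M → hit
D → hit
M → hit
Page faults: 7.

7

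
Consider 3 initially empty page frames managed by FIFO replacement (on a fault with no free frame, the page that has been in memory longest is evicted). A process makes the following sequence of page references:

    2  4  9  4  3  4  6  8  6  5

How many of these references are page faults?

2: fault, frames {2}
4: fault, frames {2,4}
9: fault, frames {2,4,9}
4: hit
3: fault, evict 2, frames {4,9,3}
4: hit
6: fault, evict 4, frames {9,3,6}
8: fault, evict 9, frames {3,6,8}
6: hit
5: fault, evict 3, frames {6,8,5}
Page faults: 7.

7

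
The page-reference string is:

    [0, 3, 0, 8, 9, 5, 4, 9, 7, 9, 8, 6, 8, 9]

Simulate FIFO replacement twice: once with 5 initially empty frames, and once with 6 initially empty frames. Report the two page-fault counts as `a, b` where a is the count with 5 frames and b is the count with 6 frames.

10, 8

5 frames: F F . F F F F . F . . F F F → 10 faults.
6 frames: F F . F F F F . F . . F . . → 8 faults.
8 < 10: adding a frame reduced faults, as is typical.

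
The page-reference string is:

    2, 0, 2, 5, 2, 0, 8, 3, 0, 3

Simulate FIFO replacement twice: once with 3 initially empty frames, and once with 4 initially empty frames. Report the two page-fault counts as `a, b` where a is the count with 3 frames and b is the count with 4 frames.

6, 5

3 frames: F F . F . . F F F . → 6 faults.
4 frames: F F . F . . F F . . → 5 faults.
5 < 6: adding a frame reduced faults, as is typical.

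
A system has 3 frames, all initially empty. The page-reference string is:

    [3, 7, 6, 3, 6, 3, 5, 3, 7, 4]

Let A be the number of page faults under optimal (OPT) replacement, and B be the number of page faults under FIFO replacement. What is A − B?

-2

Under OPT: F F F . . . F . . F → 5 faults.
Under FIFO: F F F . . . F F F F → 7 faults.
A − B = 5 − 7 = -2.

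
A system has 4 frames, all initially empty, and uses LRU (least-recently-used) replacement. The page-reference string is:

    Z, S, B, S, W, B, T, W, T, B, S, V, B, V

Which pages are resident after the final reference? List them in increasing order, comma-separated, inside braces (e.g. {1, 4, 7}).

{B, S, T, V}

Z -> fault, frames {Z}
S -> fault, frames {Z,S}
B -> fault, frames {Z,S,B}
S -> hit
W -> fault, frames {Z,B,S,W}
B -> hit
T -> fault, evict Z, frames {S,W,B,T}
W -> hit
T -> hit
B -> hit
S -> hit
V -> fault, evict W, frames {T,B,S,V}
B -> hit
V -> hit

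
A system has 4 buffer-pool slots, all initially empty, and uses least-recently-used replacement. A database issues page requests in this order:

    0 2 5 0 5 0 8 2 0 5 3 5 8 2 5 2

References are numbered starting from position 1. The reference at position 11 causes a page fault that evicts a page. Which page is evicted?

8

pos 1: 0 -> fault, frames (0)
pos 2: 2 -> fault, frames (0 2)
pos 3: 5 -> fault, frames (0 2 5)
pos 4: 0 -> hit
pos 5: 5 -> hit
pos 6: 0 -> hit
pos 7: 8 -> fault, frames (2 5 0 8)
pos 8: 2 -> hit
pos 9: 0 -> hit
pos 10: 5 -> hit
pos 11: 3 -> fault, evict 8, frames (2 0 5 3)
At position 11, page 8 is evicted.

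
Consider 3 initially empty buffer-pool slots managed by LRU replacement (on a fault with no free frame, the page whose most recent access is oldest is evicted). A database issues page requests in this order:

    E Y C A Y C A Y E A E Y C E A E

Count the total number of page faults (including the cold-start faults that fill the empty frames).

E → fault, frames (E)
Y → fault, frames (E Y)
C → fault, frames (E Y C)
A → fault, evict E, frames (Y C A)
Y → hit
C → hit
A → hit
Y → hit
E → fault, evict C, frames (A Y E)
A → hit
E → hit
Y → hit
C → fault, evict A, frames (E Y C)
E → hit
A → fault, evict Y, frames (C E A)
E → hit
Page faults: 7.

7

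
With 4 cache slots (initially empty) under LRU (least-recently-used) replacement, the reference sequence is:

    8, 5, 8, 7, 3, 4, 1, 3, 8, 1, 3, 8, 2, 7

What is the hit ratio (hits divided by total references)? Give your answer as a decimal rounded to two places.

8 -> miss, frames (8)
5 -> miss, frames (8 5)
8 -> hit
7 -> miss, frames (5 8 7)
3 -> miss, frames (5 8 7 3)
4 -> miss, evict 5, frames (8 7 3 4)
1 -> miss, evict 8, frames (7 3 4 1)
3 -> hit
8 -> miss, evict 7, frames (4 1 3 8)
1 -> hit
3 -> hit
8 -> hit
2 -> miss, evict 4, frames (1 3 8 2)
7 -> miss, evict 1, frames (3 8 2 7)
Hits: 5 of 14 references → 5/14 = 0.3571.

0.36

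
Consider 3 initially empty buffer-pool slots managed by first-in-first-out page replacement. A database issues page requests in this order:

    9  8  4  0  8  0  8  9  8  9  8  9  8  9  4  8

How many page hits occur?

9 → fault, frames (9)
8 → fault, frames (9 8)
4 → fault, frames (9 8 4)
0 → fault, evict 9, frames (8 4 0)
8 → hit
0 → hit
8 → hit
9 → fault, evict 8, frames (4 0 9)
8 → fault, evict 4, frames (0 9 8)
9 → hit
8 → hit
9 → hit
8 → hit
9 → hit
4 → fault, evict 0, frames (9 8 4)
8 → hit
Hits: 9.

9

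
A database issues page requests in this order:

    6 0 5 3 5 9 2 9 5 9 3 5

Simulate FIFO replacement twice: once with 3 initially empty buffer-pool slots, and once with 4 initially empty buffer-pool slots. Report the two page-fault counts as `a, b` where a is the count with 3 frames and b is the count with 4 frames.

3 frames: F F F F . F F . F . F . → 8 faults.
4 frames: F F F F . F F . . . . . → 6 faults.
6 < 8: adding a frame reduced faults, as is typical.

8, 6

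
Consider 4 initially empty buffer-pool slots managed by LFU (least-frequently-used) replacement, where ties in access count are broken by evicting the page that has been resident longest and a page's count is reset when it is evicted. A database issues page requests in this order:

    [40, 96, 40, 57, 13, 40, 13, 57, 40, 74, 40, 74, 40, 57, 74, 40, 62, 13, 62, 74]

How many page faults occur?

40: fault, frames {40}
96: fault, frames {40,96}
40: hit
57: fault, frames {40,96,57}
13: fault, frames {40,96,57,13}
40: hit
13: hit
57: hit
40: hit
74: fault, evict 96, frames {40,57,13,74}
40: hit
74: hit
40: hit
57: hit
74: hit
40: hit
62: fault, evict 13, frames {40,57,74,62}
13: fault, evict 62, frames {40,57,74,13}
62: fault, evict 13, frames {40,57,74,62}
74: hit
Page faults: 8.

8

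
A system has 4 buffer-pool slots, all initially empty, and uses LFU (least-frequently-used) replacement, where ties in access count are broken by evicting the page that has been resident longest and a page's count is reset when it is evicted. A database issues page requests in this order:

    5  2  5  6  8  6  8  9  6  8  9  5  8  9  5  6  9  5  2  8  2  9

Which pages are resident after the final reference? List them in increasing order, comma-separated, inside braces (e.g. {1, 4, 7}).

{2, 5, 8, 9}

5 → miss, frames [5]
2 → miss, frames [5, 2]
5 → hit
6 → miss, frames [5, 2, 6]
8 → miss, frames [5, 2, 6, 8]
6 → hit
8 → hit
9 → miss, evict 2, frames [5, 6, 8, 9]
6 → hit
8 → hit
9 → hit
5 → hit
8 → hit
9 → hit
5 → hit
6 → hit
9 → hit
5 → hit
2 → miss, evict 6, frames [5, 8, 9, 2]
8 → hit
2 → hit
9 → hit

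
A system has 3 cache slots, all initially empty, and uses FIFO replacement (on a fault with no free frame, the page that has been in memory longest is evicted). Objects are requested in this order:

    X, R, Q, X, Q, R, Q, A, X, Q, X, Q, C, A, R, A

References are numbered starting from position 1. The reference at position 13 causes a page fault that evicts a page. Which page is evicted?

Q

pos 1: X -> fault, frames [X]
pos 2: R -> fault, frames [X, R]
pos 3: Q -> fault, frames [X, R, Q]
pos 4: X -> hit
pos 5: Q -> hit
pos 6: R -> hit
pos 7: Q -> hit
pos 8: A -> fault, evict X, frames [R, Q, A]
pos 9: X -> fault, evict R, frames [Q, A, X]
pos 10: Q -> hit
pos 11: X -> hit
pos 12: Q -> hit
pos 13: C -> fault, evict Q, frames [A, X, C]
At position 13, page Q is evicted.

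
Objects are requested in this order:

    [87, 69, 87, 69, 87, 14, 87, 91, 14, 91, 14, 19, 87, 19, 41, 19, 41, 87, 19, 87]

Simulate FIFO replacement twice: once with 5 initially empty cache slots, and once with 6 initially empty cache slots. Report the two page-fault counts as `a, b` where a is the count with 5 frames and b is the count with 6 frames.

7, 6

5 frames: F F . . . F . F . . . F . . F . . F . . → 7 faults.
6 frames: F F . . . F . F . . . F . . F . . . . . → 6 faults.
6 < 7: adding a frame reduced faults, as is typical.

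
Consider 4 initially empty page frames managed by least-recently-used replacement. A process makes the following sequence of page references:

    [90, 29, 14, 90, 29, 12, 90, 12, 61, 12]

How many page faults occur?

90 → fault, frames [90]
29 → fault, frames [90, 29]
14 → fault, frames [90, 29, 14]
90 → hit
29 → hit
12 → fault, frames [14, 90, 29, 12]
90 → hit
12 → hit
61 → fault, evict 14, frames [29, 90, 12, 61]
12 → hit
Page faults: 5.

5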